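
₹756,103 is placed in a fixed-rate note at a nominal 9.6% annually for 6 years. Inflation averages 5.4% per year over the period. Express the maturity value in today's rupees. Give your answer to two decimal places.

₹955,873.94

Nominal value at maturity: ₹756,103 × (1 + 9.6%)^6 ≈ ₹1,310,521.91.
Price-level factor over 6 years: (1 + 5.4%)^6 ≈ 1.3710196056.
The maturity value deflated by that factor is the answer in today's purchasing power.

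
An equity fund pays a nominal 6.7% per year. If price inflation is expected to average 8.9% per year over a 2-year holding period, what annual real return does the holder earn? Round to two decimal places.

-2.02%

With constant rates the annual real return is the same each year: (1+6.7%)/(1+8.9%) − 1 = -0.02020.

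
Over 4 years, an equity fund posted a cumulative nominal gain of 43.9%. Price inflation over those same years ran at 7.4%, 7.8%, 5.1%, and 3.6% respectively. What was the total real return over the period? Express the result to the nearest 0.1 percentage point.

14.1%

Cumulative inflation factor: 1.074 × 1.078 × 1.051 × 1.036 ≈ 1.26062.
Nominal growth factor: 1.43900. Real growth factor = 1.43900 / 1.26062 ≈ 1.14150.
Total real return ≈ 14.1498%.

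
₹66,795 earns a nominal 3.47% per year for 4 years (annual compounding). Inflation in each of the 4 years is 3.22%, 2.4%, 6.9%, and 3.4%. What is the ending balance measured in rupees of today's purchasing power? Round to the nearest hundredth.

₹65,529.93

Nominal value at maturity: ₹66,795 × (1 + 3.47%)^4 ≈ ₹76,559.97.
Price-level factor over 4 years: 1.0322 × 1.024 × 1.069 × 1.034 ≈ 1.1683206566.
Dividing the nominal maturity value by the price-level factor gives the value in today's money.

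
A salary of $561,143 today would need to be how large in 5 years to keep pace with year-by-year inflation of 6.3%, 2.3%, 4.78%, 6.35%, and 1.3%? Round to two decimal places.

Cumulative price-level factor: 1.063 × 1.023 × 1.0478 × 1.0635 × 1.013 ≈ 1.2275359841.
Multiplying $561,143 by the price-level factor gives the future nominal sum.

$688,823.22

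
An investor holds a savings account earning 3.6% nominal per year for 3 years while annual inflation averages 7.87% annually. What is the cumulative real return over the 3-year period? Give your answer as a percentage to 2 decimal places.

-11.41%

The annual real rate is (1+3.6%)/(1+7.87%) − 1 = -3.9585%.
Compounded over 3 years: (1 + -0.039585)^3 − 1 ≈ -0.11412.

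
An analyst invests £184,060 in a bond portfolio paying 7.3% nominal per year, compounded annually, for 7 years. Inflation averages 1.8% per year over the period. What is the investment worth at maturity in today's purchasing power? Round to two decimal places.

£266,025.35

Nominal value at maturity: £184,060 × (1 + 7.3%)^7 ≈ £301,409.87.
Price-level factor over 7 years: (1 + 1.8%)^7 ≈ 1.1330118341.
Dividing the nominal maturity value by the price-level factor gives the value in today's money.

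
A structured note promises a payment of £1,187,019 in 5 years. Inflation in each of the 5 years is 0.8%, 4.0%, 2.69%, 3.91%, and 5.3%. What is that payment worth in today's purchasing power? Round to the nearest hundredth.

Price-level factor over 5 years: 1.008 × 1.040 × 1.0269 × 1.0391 × 1.053 ≈ 1.1778981543.
Purchasing power today: £1,187,019 divided by that factor.

£1,007,743.32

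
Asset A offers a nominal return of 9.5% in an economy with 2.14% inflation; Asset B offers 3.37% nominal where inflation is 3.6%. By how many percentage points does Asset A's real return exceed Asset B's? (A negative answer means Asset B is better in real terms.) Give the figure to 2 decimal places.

Asset A real return: 1.095/1.0214 − 1 = 7.206%.
Asset B real return: 1.0337/1.036 − 1 = -0.222%.
Difference: 7.206 − (-0.222) = 7.428 pp.

7.43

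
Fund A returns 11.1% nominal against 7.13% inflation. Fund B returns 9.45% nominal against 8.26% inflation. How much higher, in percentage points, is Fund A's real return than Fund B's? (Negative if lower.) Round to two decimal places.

2.61

Fund A real return: 1.111/1.0713 − 1 = 3.706%.
Fund B real return: 1.0945/1.0826 − 1 = 1.099%.
Difference: 3.706 − 1.099 = 2.607 pp.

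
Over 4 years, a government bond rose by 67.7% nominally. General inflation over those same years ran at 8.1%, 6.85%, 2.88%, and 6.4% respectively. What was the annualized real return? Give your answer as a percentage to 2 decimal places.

7.32%

Cumulative inflation factor: 1.081 × 1.0685 × 1.0288 × 1.064 ≈ 1.26437.
Nominal growth factor: 1.67700. Real growth factor = 1.67700 / 1.26437 ≈ 1.32636.
Annualized: 1.32636^(1/4) − 1 ≈ 0.07316.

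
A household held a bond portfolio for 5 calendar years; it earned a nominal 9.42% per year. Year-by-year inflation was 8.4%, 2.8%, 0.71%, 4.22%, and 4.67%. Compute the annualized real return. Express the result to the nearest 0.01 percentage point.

Cumulative inflation factor: 1.084 × 1.028 × 1.0071 × 1.0422 × 1.0467 ≈ 1.22424.
Nominal growth factor: 1.56850. Real growth factor = 1.56850 / 1.22424 ≈ 1.28120.
Annualized: 1.28120^(1/5) − 1 ≈ 0.05081.

5.08%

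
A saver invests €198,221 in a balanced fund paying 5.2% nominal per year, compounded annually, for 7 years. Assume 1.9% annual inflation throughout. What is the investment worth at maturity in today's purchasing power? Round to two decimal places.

Nominal value at maturity: €198,221 × (1 + 5.2%)^7 ≈ €282,657.06.
Price-level factor over 7 years: (1 + 1.9%)^7 ≈ 1.1408256786.
Dividing the nominal maturity value by the price-level factor gives the value in today's money.

€247,765.34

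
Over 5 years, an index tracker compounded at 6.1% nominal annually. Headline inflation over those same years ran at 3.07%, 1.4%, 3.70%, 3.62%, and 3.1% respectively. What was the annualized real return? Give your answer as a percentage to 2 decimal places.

Cumulative inflation factor: 1.0307 × 1.014 × 1.0370 × 1.0362 × 1.031 ≈ 1.15785.
Nominal growth factor: 1.34455. Real growth factor = 1.34455 / 1.15785 ≈ 1.16125.
Annualized: 1.16125^(1/5) − 1 ≈ 0.03035.

3.04%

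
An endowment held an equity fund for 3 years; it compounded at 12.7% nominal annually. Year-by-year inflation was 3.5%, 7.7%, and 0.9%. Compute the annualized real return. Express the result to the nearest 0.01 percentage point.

8.37%

Cumulative inflation factor: 1.035 × 1.077 × 1.009 ≈ 1.12473.
Nominal growth factor: 1.43144. Real growth factor = 1.43144 / 1.12473 ≈ 1.27270.
Annualized: 1.27270^(1/3) − 1 ≈ 0.08370.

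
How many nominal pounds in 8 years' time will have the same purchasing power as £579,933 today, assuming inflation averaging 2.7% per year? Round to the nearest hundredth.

£717,697.40

Cumulative price-level factor: (1+2.7%)^8 ≈ 1.2375522633.
The nominal amount required is £579,933 scaled up by that factor.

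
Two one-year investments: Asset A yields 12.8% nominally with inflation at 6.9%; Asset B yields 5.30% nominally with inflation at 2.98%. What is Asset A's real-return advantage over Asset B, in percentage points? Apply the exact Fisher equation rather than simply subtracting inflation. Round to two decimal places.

3.27

Asset A real return: 1.128/1.069 − 1 = 5.519%.
Asset B real return: 1.0530/1.0298 − 1 = 2.253%.
Difference: 5.519 − 2.253 = 3.266 pp.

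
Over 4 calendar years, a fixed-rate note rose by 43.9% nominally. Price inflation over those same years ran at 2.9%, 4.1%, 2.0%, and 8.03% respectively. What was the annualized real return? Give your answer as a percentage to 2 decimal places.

5.08%

Cumulative inflation factor: 1.029 × 1.041 × 1.020 × 1.0803 ≈ 1.18035.
Nominal growth factor: 1.43900. Real growth factor = 1.43900 / 1.18035 ≈ 1.21913.
Annualized: 1.21913^(1/4) − 1 ≈ 0.05078.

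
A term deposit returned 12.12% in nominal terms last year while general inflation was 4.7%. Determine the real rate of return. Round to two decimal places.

Real return via the Fisher equation: (1 + 12.12%)/(1 + 4.7%) − 1 = 1.1212/1.047 − 1 ≈ 0.07087.

7.09%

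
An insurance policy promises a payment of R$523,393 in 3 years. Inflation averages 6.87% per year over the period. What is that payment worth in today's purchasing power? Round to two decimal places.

Price-level factor over 3 years: (1 + 6.87%)^3 ≈ 1.2205833127.
Purchasing power today: R$523,393 divided by that factor.

R$428,805.63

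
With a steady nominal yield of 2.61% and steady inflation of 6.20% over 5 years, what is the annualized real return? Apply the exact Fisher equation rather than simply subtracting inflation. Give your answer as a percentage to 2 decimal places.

-3.38%

With constant rates the annual real return is the same each year: (1+2.61%)/(1+6.20%) − 1 = -0.03380.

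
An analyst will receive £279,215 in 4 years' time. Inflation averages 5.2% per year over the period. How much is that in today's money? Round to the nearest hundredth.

Price-level factor over 4 years: (1 + 5.2%)^4 ≈ 1.2247937436.
Purchasing power today: £279,215 divided by that factor.

£227,969.00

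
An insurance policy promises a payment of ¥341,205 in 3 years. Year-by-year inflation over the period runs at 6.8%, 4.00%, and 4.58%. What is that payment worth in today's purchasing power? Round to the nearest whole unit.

Price-level factor over 3 years: 1.068 × 1.0400 × 1.0458 = 1.161590976.
Purchasing power today: ¥341,205 divided by that factor.

¥293,739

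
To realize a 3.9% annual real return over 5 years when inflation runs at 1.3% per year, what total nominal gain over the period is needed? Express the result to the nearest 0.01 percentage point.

Required annual nominal rate: (1+3.9%)(1+1.3%) − 1 = 5.2507%.
Cumulative over 5 years: (1 + 0.052507)^5 − 1 ≈ 0.29159.

29.16%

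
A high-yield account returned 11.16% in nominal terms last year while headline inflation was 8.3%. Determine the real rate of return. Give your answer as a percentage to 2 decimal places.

Real return via the Fisher equation: (1 + 11.16%)/(1 + 8.3%) − 1 = 1.1116/1.083 − 1 ≈ 0.02641.

2.64%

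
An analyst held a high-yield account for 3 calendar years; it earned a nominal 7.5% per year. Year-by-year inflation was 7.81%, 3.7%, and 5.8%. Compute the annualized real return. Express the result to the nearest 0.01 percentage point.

Cumulative inflation factor: 1.0781 × 1.037 × 1.058 ≈ 1.18283.
Nominal growth factor: 1.24230. Real growth factor = 1.24230 / 1.18283 ≈ 1.05027.
Annualized: 1.05027^(1/3) − 1 ≈ 0.01648.

1.65%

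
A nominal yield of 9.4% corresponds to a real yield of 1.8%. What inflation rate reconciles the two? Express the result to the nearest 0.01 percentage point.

7.47%

From (1+r_nom) = (1+r_real)(1+π), we get 1+π = (1 + 9.4%)/(1 + 1.8%) = 1.094/1.018 ≈ 1.07466.
So π ≈ 7.4656%.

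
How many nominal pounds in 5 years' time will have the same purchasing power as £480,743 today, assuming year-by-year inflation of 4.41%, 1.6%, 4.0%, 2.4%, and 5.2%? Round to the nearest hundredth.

£571,344.18

Cumulative price-level factor: 1.0441 × 1.016 × 1.040 × 1.024 × 1.052 ≈ 1.1884607394.
The nominal amount required is £480,743 scaled up by that factor.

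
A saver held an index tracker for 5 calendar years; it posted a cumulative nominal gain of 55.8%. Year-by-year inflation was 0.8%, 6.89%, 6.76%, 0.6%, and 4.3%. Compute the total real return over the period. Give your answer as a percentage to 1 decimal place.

29.1%

Cumulative inflation factor: 1.008 × 1.0689 × 1.0676 × 1.006 × 1.043 ≈ 1.20695.
Nominal growth factor: 1.55800. Real growth factor = 1.55800 / 1.20695 ≈ 1.29086.
Total real return ≈ 29.0860%.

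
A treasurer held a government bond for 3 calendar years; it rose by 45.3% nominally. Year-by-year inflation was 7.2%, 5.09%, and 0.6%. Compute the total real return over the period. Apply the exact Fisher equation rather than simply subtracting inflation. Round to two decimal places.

28.21%

Cumulative inflation factor: 1.072 × 1.0509 × 1.006 ≈ 1.13332.
Nominal growth factor: 1.45300. Real growth factor = 1.45300 / 1.13332 ≈ 1.28207.
Total real return ≈ 28.2069%.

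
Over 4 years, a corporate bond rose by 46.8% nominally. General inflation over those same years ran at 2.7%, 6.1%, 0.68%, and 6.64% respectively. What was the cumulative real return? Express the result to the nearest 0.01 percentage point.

Cumulative inflation factor: 1.027 × 1.061 × 1.0068 × 1.0664 ≈ 1.16990.
Nominal growth factor: 1.46800. Real growth factor = 1.46800 / 1.16990 ≈ 1.25481.
Total real return ≈ 25.4807%.

25.48%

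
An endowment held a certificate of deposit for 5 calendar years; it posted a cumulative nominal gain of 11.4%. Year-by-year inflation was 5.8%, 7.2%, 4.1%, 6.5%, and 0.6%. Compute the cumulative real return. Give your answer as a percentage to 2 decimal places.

-11.93%

Cumulative inflation factor: 1.058 × 1.072 × 1.041 × 1.065 × 1.006 ≈ 1.26497.
Nominal growth factor: 1.11400. Real growth factor = 1.11400 / 1.26497 ≈ 0.88066.
Total real return ≈ -11.9344%.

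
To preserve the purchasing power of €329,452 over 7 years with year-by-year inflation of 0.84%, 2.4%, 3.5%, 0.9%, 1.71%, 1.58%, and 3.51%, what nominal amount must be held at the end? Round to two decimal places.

Cumulative price-level factor: 1.0084 × 1.024 × 1.035 × 1.009 × 1.0171 × 1.0158 × 1.0351 ≈ 1.1532367700.
The nominal amount required is €329,452 scaled up by that factor.

€379,936.16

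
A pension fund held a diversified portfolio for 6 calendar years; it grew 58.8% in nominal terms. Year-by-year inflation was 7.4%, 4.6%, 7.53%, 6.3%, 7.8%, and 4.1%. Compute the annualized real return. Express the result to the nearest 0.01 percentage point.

Cumulative inflation factor: 1.074 × 1.046 × 1.0753 × 1.063 × 1.078 × 1.041 ≈ 1.44101.
Nominal growth factor: 1.58800. Real growth factor = 1.58800 / 1.44101 ≈ 1.10200.
Annualized: 1.10200^(1/6) − 1 ≈ 0.01632.

1.63%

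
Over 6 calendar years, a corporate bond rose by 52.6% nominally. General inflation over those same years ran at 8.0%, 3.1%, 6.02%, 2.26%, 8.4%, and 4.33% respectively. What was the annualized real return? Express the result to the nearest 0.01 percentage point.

Cumulative inflation factor: 1.080 × 1.031 × 1.0602 × 1.0226 × 1.084 × 1.0433 ≈ 1.36526.
Nominal growth factor: 1.52600. Real growth factor = 1.52600 / 1.36526 ≈ 1.11774.
Annualized: 1.11774^(1/6) − 1 ≈ 0.01872.

1.87%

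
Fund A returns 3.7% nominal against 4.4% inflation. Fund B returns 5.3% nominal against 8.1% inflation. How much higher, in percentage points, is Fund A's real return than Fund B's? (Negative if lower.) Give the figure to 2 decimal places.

1.92

Fund A real return: 1.037/1.044 − 1 = -0.670%.
Fund B real return: 1.053/1.081 − 1 = -2.590%.
Difference: -0.670 − (-2.590) = 1.920 pp.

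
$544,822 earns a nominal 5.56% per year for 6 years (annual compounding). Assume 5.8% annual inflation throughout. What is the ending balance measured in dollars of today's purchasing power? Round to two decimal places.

$537,448.58

Nominal value at maturity: $544,822 × (1 + 5.56%)^6 ≈ $753,790.96.
Price-level factor over 6 years: (1 + 5.8%)^6 ≈ 1.4025359636.
The maturity value deflated by that factor is the answer in today's purchasing power.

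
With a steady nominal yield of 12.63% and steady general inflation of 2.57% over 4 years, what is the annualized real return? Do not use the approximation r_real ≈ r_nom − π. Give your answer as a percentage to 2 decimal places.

9.81%

With constant rates the annual real return is the same each year: (1+12.63%)/(1+2.57%) − 1 = 0.09808.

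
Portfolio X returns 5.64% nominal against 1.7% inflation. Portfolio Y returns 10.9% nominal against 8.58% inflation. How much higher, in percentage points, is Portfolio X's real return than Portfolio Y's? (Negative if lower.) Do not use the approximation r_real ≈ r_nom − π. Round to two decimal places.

1.74

Portfolio X real return: 1.0564/1.017 − 1 = 3.874%.
Portfolio Y real return: 1.109/1.0858 − 1 = 2.137%.
Difference: 3.874 − 2.137 = 1.737 pp.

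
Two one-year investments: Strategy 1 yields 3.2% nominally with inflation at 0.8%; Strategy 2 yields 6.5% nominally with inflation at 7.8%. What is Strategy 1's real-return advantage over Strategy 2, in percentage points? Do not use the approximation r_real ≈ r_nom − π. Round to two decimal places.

3.59

Strategy 1 real return: 1.032/1.008 − 1 = 2.381%.
Strategy 2 real return: 1.065/1.078 − 1 = -1.206%.
Difference: 2.381 − (-1.206) = 3.587 pp.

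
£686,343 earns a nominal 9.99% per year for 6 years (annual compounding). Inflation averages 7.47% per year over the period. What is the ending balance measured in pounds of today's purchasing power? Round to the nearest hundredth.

Nominal value at maturity: £686,343 × (1 + 9.99%)^6 ≈ £1,215,235.42.
Price-level factor over 6 years: (1 + 7.47%)^6 ≈ 1.5407191951.
Dividing the nominal maturity value by the price-level factor gives the value in today's money.

£788,745.56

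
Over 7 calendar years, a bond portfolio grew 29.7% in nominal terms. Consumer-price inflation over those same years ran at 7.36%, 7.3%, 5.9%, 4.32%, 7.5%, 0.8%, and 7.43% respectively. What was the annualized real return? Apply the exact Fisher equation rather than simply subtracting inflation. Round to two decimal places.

-1.88%

Cumulative inflation factor: 1.0736 × 1.073 × 1.059 × 1.0432 × 1.075 × 1.008 × 1.0743 ≈ 1.48150.
Nominal growth factor: 1.29700. Real growth factor = 1.29700 / 1.48150 ≈ 0.87547.
Annualized: 0.87547^(1/7) − 1 ≈ -0.01882.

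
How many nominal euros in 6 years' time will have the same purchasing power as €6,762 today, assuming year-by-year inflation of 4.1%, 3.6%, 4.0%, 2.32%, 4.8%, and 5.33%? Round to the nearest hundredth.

€8,566.29

Cumulative price-level factor: 1.041 × 1.036 × 1.040 × 1.0232 × 1.048 × 1.0533 ≈ 1.2668282005.
Multiplying €6,762 by the price-level factor gives the future nominal sum.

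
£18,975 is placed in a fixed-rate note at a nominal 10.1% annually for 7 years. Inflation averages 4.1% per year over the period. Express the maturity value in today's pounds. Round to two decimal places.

£28,089.11

Nominal value at maturity: £18,975 × (1 + 10.1%)^7 ≈ £37,212.86.
Price-level factor over 7 years: (1 + 4.1%)^7 ≈ 1.3248146031.
Dividing the nominal maturity value by the price-level factor gives the value in today's money.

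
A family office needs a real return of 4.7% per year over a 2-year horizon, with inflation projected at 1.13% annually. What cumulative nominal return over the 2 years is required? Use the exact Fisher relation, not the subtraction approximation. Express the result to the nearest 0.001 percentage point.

12.112%

Required annual nominal rate: (1+4.7%)(1+1.13%) − 1 = 5.88311%.
Cumulative over 2 years: (1 + 0.0588311)^2 − 1 ≈ 0.12112.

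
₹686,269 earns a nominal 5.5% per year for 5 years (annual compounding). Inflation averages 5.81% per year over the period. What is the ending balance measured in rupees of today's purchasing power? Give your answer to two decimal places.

₹676,274.65

Nominal value at maturity: ₹686,269 × (1 + 5.5%)^5 ≈ ₹896,926.14.
Price-level factor over 5 years: (1 + 5.81%)^5 ≈ 1.3262749652.
The maturity value deflated by that factor is the answer in today's purchasing power.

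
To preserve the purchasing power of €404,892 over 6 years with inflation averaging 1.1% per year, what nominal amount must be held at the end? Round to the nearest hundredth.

€432,360.62

Cumulative price-level factor: (1+1.1%)^6 ≈ 1.0678418406.
The nominal amount required is €404,892 scaled up by that factor.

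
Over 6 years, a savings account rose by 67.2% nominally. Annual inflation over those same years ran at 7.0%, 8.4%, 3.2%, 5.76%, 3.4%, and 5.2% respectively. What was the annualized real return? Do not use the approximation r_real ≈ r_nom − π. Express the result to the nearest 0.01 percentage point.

Cumulative inflation factor: 1.070 × 1.084 × 1.032 × 1.0576 × 1.034 × 1.052 ≈ 1.37705.
Nominal growth factor: 1.67200. Real growth factor = 1.67200 / 1.37705 ≈ 1.21419.
Annualized: 1.21419^(1/6) − 1 ≈ 0.03287.

3.29%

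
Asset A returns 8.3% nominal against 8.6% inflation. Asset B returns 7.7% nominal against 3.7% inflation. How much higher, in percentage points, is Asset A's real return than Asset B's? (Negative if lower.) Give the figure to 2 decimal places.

Asset A real return: 1.083/1.086 − 1 = -0.276%.
Asset B real return: 1.077/1.037 − 1 = 3.857%.
Difference: -0.276 − 3.857 = -4.133 pp.

-4.13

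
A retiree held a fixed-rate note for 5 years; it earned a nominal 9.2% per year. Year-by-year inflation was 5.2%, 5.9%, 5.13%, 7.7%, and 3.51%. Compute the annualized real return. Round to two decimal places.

3.53%

Cumulative inflation factor: 1.052 × 1.059 × 1.0513 × 1.077 × 1.0351 ≈ 1.30568.
Nominal growth factor: 1.55279. Real growth factor = 1.55279 / 1.30568 ≈ 1.18926.
Annualized: 1.18926^(1/5) − 1 ≈ 0.03527.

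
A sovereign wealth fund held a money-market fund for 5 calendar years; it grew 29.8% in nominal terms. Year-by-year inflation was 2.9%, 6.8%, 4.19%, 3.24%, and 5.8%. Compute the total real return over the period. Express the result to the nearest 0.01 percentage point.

3.78%

Cumulative inflation factor: 1.029 × 1.068 × 1.0419 × 1.0324 × 1.058 ≈ 1.25068.
Nominal growth factor: 1.29800. Real growth factor = 1.29800 / 1.25068 ≈ 1.03784.
Total real return ≈ 3.7835%.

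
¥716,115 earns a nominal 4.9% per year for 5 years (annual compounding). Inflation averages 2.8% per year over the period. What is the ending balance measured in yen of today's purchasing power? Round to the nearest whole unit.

Nominal value at maturity: ¥716,115 × (1 + 4.9%)^5 ≈ ¥909,620.
Price-level factor over 5 years: (1 + 2.8%)^5 ≈ 1.1480626105.
Dividing the nominal maturity value by the price-level factor gives the value in today's money.

¥792,309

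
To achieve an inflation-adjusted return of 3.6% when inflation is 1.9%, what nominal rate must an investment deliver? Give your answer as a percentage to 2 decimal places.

5.57%

By the Fisher equation, 1 + r_nom = (1 + 3.6%)(1 + 1.9%) = 1.036 × 1.019 = 1.055684.
So r_nom = 5.5684%.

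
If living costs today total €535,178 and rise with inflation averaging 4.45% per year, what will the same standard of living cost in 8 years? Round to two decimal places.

Cumulative price-level factor: (1+4.45%)^8 ≈ 1.4166662726.
The nominal amount required is €535,178 scaled up by that factor.

€758,168.62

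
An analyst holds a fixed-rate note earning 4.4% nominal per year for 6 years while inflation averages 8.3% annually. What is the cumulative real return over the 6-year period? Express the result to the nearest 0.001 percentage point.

The annual real rate is (1+4.4%)/(1+8.3%) − 1 = -3.6011%.
Compounded over 6 years: (1 + -0.036011)^6 − 1 ≈ -0.19752.

-19.752%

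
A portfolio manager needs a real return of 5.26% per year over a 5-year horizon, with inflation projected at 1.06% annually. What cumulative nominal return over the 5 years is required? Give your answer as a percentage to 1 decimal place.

36.2%

Required annual nominal rate: (1+5.26%)(1+1.06%) − 1 = 6.375756%.
Cumulative over 5 years: (1 + 0.06375756)^5 − 1 ≈ 0.36211.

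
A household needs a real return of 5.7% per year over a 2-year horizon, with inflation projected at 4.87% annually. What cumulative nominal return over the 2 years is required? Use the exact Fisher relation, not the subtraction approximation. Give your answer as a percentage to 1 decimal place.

Required annual nominal rate: (1+5.7%)(1+4.87%) − 1 = 10.84759%.
Cumulative over 2 years: (1 + 0.1084759)^2 − 1 ≈ 0.22872.

22.9%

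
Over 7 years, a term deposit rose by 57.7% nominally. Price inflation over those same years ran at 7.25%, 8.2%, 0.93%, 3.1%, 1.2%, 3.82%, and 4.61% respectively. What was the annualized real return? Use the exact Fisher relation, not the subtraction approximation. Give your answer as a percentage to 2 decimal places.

Cumulative inflation factor: 1.0725 × 1.082 × 1.0093 × 1.031 × 1.012 × 1.0382 × 1.0461 ≈ 1.32721.
Nominal growth factor: 1.57700. Real growth factor = 1.57700 / 1.32721 ≈ 1.18821.
Annualized: 1.18821^(1/7) − 1 ≈ 0.02494.

2.49%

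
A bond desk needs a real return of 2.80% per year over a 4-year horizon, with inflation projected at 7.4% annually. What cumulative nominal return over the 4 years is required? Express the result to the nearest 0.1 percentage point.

Required annual nominal rate: (1+2.80%)(1+7.4%) − 1 = 10.4072%.
Cumulative over 4 years: (1 + 0.104072)^4 − 1 ≈ 0.48590.

48.6%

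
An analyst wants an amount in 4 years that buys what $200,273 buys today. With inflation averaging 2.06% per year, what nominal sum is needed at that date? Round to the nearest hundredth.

$217,292.46

Cumulative price-level factor: (1+2.06%)^4 ≈ 1.0849813073.
Multiplying $200,273 by the price-level factor gives the future nominal sum.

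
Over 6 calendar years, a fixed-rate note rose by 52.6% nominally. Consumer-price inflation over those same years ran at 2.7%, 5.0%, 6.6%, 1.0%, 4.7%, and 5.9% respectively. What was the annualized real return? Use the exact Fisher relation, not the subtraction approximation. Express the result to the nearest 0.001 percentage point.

2.876%

Cumulative inflation factor: 1.027 × 1.050 × 1.066 × 1.010 × 1.047 × 1.059 ≈ 1.28730.
Nominal growth factor: 1.52600. Real growth factor = 1.52600 / 1.28730 ≈ 1.18542.
Annualized: 1.18542^(1/6) − 1 ≈ 0.02876.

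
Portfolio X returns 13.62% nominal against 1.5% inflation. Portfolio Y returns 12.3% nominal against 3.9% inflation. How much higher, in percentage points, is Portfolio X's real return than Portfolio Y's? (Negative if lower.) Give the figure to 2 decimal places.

Portfolio X real return: 1.1362/1.015 − 1 = 11.941%.
Portfolio Y real return: 1.123/1.039 − 1 = 8.085%.
Difference: 11.941 − 8.085 = 3.856 pp.

3.86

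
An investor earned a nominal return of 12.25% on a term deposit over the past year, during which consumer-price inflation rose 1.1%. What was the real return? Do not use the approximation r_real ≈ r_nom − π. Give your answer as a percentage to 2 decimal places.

Real return via the Fisher equation: (1 + 12.25%)/(1 + 1.1%) − 1 = 1.1225/1.011 − 1 ≈ 0.11029.

11.03%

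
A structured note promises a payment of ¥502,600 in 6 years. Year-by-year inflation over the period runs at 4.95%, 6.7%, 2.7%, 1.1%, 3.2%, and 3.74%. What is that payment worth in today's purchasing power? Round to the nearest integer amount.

Price-level factor over 6 years: 1.0495 × 1.067 × 1.027 × 1.011 × 1.032 × 1.0374 ≈ 1.2447851610.
Purchasing power today: ¥502,600 divided by that factor.

¥403,764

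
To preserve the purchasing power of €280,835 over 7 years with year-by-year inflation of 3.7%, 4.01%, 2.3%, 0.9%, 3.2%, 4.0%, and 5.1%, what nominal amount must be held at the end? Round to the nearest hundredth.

Cumulative price-level factor: 1.037 × 1.0401 × 1.023 × 1.009 × 1.032 × 1.040 × 1.051 ≈ 1.2558460540.
Multiplying €280,835 by the price-level factor gives the future nominal sum.

€352,685.53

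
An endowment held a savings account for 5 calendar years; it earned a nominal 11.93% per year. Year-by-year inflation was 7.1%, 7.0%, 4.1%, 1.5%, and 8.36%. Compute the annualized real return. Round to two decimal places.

6.01%

Cumulative inflation factor: 1.071 × 1.070 × 1.041 × 1.015 × 1.0836 ≈ 1.31208.
Nominal growth factor: 1.75684. Real growth factor = 1.75684 / 1.31208 ≈ 1.33898.
Annualized: 1.33898^(1/5) − 1 ≈ 0.06012.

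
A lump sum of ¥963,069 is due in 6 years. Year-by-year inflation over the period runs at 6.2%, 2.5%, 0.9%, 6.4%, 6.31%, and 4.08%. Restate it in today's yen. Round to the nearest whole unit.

¥744,792

Price-level factor over 6 years: 1.062 × 1.025 × 1.009 × 1.064 × 1.0631 × 1.0408 ≈ 1.2930716141.
Purchasing power today: ¥963,069 divided by that factor.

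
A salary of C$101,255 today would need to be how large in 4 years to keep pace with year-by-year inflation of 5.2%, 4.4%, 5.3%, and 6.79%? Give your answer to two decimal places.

C$125,052.30

Cumulative price-level factor: 1.052 × 1.044 × 1.053 × 1.0679 ≈ 1.2350234282.
Multiplying C$101,255 by the price-level factor gives the future nominal sum.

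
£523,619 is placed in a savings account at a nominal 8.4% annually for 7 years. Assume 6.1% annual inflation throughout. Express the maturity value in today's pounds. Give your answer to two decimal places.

Nominal value at maturity: £523,619 × (1 + 8.4%)^7 ≈ £920,916.75.
Price-level factor over 7 years: (1 + 6.1%)^7 ≈ 1.5135880397.
The maturity value deflated by that factor is the answer in today's purchasing power.

£608,432.89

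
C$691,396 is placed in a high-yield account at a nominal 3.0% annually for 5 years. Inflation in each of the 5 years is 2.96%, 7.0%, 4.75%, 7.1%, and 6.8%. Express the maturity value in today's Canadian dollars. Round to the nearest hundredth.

Nominal value at maturity: C$691,396 × (1 + 3.0%)^5 ≈ C$801,517.46.
Price-level factor over 5 years: 1.0296 × 1.070 × 1.0475 × 1.071 × 1.068 ≈ 1.3199791362.
Dividing the nominal maturity value by the price-level factor gives the value in today's money.

C$607,219.79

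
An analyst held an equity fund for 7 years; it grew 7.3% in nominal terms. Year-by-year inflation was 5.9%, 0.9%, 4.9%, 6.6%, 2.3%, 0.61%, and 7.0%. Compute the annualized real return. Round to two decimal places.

-2.87%

Cumulative inflation factor: 1.059 × 1.009 × 1.049 × 1.066 × 1.023 × 1.0061 × 1.070 ≈ 1.31589.
Nominal growth factor: 1.07300. Real growth factor = 1.07300 / 1.31589 ≈ 0.81542.
Annualized: 0.81542^(1/7) − 1 ≈ -0.02873.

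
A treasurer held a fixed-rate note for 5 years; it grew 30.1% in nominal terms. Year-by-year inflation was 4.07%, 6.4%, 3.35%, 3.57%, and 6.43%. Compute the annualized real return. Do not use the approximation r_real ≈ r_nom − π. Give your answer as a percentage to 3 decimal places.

0.619%

Cumulative inflation factor: 1.0407 × 1.064 × 1.0335 × 1.0357 × 1.0643 ≈ 1.26147.
Nominal growth factor: 1.30100. Real growth factor = 1.30100 / 1.26147 ≈ 1.03134.
Annualized: 1.03134^(1/5) − 1 ≈ 0.00619.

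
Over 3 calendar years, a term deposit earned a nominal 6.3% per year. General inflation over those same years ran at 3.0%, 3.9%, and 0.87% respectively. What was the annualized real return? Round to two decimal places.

Cumulative inflation factor: 1.030 × 1.039 × 1.0087 ≈ 1.07948.
Nominal growth factor: 1.20116. Real growth factor = 1.20116 / 1.07948 ≈ 1.11272.
Annualized: 1.11272^(1/3) − 1 ≈ 0.03624.

3.62%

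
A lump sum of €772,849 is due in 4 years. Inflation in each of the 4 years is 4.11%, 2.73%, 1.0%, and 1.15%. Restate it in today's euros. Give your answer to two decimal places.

€707,322.79

Price-level factor over 4 years: 1.0411 × 1.0273 × 1.010 × 1.0115 ≈ 1.0926397487.
Purchasing power today: €772,849 divided by that factor.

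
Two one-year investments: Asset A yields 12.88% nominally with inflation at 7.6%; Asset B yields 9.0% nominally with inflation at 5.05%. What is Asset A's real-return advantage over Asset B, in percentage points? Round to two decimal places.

1.15

Asset A real return: 1.1288/1.076 − 1 = 4.907%.
Asset B real return: 1.090/1.0505 − 1 = 3.760%.
Difference: 4.907 − 3.760 = 1.147 pp.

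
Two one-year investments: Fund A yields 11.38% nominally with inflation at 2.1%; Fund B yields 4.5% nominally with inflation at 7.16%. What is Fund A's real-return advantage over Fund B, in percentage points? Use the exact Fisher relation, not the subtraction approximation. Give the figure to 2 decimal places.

Fund A real return: 1.1138/1.021 − 1 = 9.089%.
Fund B real return: 1.045/1.0716 − 1 = -2.482%.
Difference: 9.089 − (-2.482) = 11.571 pp.

11.57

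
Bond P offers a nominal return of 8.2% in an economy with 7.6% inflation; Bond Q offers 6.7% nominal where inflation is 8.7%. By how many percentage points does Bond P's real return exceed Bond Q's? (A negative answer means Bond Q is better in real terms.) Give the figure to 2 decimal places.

Bond P real return: 1.082/1.076 − 1 = 0.558%.
Bond Q real return: 1.067/1.087 − 1 = -1.840%.
Difference: 0.558 − (-1.840) = 2.398 pp.

2.40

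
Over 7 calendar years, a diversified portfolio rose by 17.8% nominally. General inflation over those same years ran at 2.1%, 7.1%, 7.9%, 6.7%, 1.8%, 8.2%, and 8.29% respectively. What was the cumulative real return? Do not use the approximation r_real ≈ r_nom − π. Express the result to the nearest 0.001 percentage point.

Cumulative inflation factor: 1.021 × 1.071 × 1.079 × 1.067 × 1.018 × 1.082 × 1.0829 ≈ 1.50164.
Nominal growth factor: 1.17800. Real growth factor = 1.17800 / 1.50164 ≈ 0.78448.
Total real return ≈ -21.5522%.

-21.552%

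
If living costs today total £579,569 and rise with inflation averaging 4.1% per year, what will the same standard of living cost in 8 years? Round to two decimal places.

Cumulative price-level factor: (1+4.1%)^8 ≈ 1.3791320018.
The nominal amount required is £579,569 scaled up by that factor.

£799,302.16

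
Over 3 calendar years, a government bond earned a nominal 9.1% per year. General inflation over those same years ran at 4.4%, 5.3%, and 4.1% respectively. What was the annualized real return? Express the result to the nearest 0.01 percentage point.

Cumulative inflation factor: 1.044 × 1.053 × 1.041 ≈ 1.14440.
Nominal growth factor: 1.29860. Real growth factor = 1.29860 / 1.14440 ≈ 1.13474.
Annualized: 1.13474^(1/3) − 1 ≈ 0.04303.

4.30%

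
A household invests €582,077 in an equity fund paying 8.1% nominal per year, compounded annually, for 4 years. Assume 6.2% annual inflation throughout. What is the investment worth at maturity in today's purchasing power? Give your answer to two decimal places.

€624,863.49

Nominal value at maturity: €582,077 × (1 + 8.1%)^4 ≈ €794,846.41.
Price-level factor over 4 years: (1 + 6.2%)^4 ≈ 1.2720320883.
Dividing the nominal maturity value by the price-level factor gives the value in today's money.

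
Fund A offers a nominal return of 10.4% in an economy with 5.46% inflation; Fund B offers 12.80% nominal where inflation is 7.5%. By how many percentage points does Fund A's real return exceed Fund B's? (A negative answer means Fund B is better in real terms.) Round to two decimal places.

-0.25

Fund A real return: 1.104/1.0546 − 1 = 4.684%.
Fund B real return: 1.1280/1.075 − 1 = 4.930%.
Difference: 4.684 − 4.930 = -0.246 pp.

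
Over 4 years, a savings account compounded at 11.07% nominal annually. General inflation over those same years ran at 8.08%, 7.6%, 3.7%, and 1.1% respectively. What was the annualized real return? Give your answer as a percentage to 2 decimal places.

5.70%

Cumulative inflation factor: 1.0808 × 1.076 × 1.037 × 1.011 ≈ 1.21924.
Nominal growth factor: 1.52190. Real growth factor = 1.52190 / 1.21924 ≈ 1.24824.
Annualized: 1.24824^(1/4) − 1 ≈ 0.05700.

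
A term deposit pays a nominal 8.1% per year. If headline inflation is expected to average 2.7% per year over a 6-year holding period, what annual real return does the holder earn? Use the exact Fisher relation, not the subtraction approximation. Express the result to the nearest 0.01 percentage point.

With constant rates the annual real return is the same each year: (1+8.1%)/(1+2.7%) − 1 = 0.05258.

5.26%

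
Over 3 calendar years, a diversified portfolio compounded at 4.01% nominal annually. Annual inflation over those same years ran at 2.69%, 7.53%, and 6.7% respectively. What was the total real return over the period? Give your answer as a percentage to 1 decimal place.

-4.5%

Cumulative inflation factor: 1.0269 × 1.0753 × 1.067 ≈ 1.17821.
Nominal growth factor: 1.12519. Real growth factor = 1.12519 / 1.17821 ≈ 0.95500.
Total real return ≈ -4.5001%.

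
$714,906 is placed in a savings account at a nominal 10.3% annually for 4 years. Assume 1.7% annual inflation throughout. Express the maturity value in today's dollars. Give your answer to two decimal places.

$989,161.44

Nominal value at maturity: $714,906 × (1 + 10.3%)^4 ≈ $1,058,159.15.
Price-level factor over 4 years: (1 + 1.7%)^4 ≈ 1.0697537355.
The maturity value deflated by that factor is the answer in today's purchasing power.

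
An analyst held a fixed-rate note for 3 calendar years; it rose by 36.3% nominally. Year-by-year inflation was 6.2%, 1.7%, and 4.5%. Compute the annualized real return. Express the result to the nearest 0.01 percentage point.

6.49%

Cumulative inflation factor: 1.062 × 1.017 × 1.045 ≈ 1.12866.
Nominal growth factor: 1.36300. Real growth factor = 1.36300 / 1.12866 ≈ 1.20763.
Annualized: 1.20763^(1/3) − 1 ≈ 0.06491.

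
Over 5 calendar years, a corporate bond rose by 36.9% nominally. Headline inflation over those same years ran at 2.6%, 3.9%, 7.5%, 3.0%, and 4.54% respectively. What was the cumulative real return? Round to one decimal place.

10.9%

Cumulative inflation factor: 1.026 × 1.039 × 1.075 × 1.030 × 1.0454 ≈ 1.23393.
Nominal growth factor: 1.36900. Real growth factor = 1.36900 / 1.23393 ≈ 1.10946.
Total real return ≈ 10.9462%.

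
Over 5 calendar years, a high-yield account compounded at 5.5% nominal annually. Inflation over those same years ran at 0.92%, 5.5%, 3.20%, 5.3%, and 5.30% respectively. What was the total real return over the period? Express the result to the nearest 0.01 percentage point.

Cumulative inflation factor: 1.0092 × 1.055 × 1.0320 × 1.053 × 1.0530 ≈ 1.21833.
Nominal growth factor: 1.30696. Real growth factor = 1.30696 / 1.21833 ≈ 1.07274.
Total real return ≈ 7.2744%.

7.27%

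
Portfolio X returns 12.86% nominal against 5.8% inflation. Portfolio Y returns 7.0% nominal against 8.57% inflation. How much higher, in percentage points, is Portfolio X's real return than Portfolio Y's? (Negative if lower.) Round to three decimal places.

Portfolio X real return: 1.1286/1.058 − 1 = 6.6730%.
Portfolio Y real return: 1.070/1.0857 − 1 = -1.4461%.
Difference: 6.6730 − (-1.4461) = 8.1191 pp.

8.119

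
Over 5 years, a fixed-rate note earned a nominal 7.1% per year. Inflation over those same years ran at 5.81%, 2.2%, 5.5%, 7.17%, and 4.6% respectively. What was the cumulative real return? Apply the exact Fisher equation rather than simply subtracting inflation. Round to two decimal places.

10.18%

Cumulative inflation factor: 1.0581 × 1.022 × 1.055 × 1.0717 × 1.046 ≈ 1.27890.
Nominal growth factor: 1.40912. Real growth factor = 1.40912 / 1.27890 ≈ 1.10182.
Total real return ≈ 10.1824%.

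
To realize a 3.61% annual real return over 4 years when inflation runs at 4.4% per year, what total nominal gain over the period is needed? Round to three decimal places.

36.902%

Required annual nominal rate: (1+3.61%)(1+4.4%) − 1 = 8.16884%.
Cumulative over 4 years: (1 + 0.0816884)^4 − 1 ≈ 0.36902.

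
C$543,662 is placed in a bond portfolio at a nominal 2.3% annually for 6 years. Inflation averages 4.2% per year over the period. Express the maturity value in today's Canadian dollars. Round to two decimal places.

Nominal value at maturity: C$543,662 × (1 + 2.3%)^6 ≈ C$623,135.91.
Price-level factor over 6 years: (1 + 4.2%)^6 ≈ 1.2799892251.
The maturity value deflated by that factor is the answer in today's purchasing power.

C$486,829.03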